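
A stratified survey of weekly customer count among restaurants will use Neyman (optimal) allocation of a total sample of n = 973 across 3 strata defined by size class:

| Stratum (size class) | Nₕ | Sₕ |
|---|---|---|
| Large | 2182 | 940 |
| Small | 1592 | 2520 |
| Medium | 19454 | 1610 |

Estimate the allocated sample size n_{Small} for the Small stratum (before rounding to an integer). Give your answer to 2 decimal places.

Neyman allocation: nₕ = n·NₕSₕ / Σⱼ NⱼSⱼ.
Σ NⱼSⱼ = 2182·940 + 1592·2520 + 19454·1610 = 3.738386 × 10^7.
n_{Small} = 973·1592·2520 / (3.738386 × 10^7) = 104.42.

104.42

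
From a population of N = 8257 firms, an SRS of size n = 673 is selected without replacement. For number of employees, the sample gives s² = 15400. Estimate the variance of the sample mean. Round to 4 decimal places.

21.0175

Under SRS without replacement, Var(ȳ) = (1 − f)·s²/n with f = n/N = 673/8257 = 0.08150660.
Var(ȳ) = (1 − 0.08150660)·15400/673 = 0.91849340·22.882615 = 21.017531.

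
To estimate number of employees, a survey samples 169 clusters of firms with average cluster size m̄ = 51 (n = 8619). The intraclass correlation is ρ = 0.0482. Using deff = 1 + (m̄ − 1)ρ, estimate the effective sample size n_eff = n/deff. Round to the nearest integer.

deff = 1 + (51 − 1)·0.0482 = 1 + 2.41 = 3.41.
n_eff = 8619 / 3.41 = 2528.

2528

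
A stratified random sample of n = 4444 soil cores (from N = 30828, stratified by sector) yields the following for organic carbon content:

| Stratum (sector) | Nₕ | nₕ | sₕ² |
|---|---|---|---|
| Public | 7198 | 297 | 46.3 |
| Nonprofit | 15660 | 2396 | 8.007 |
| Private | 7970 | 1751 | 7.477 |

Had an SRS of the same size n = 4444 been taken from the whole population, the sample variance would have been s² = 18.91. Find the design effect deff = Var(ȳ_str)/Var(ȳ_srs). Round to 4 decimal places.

Var(ȳ_str) = Σ Wₕ²(1−fₕ)sₕ²/nₕ with Wₕ = Nₕ/30828:
  Public: (7198/30828)²·(1−297/7198)·46.3/297 = 0.0081481255
  Nonprofit: (15660/30828)²·(1−2396/15660)·8.007/2396 = 7.3039633 × 10^-4
  Private: (7970/30828)²·(1−1751/7970)·7.477/1751 = 2.2270472 × 10^-4
  → Var(ȳ_str) = 0.0091012266.
Var(ȳ_srs) = (1 − 4444/30828)·18.91/4444 = 0.0036417721.
deff = 0.0091012266 / 0.0036417721 = 2.4991.

2.4991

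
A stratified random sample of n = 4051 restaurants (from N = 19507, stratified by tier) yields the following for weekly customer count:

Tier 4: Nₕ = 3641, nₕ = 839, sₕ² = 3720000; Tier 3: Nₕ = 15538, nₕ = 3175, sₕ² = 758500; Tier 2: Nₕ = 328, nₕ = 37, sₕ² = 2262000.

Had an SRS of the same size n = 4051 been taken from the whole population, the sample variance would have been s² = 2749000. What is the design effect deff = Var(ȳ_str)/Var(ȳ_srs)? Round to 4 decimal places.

Var(ȳ_str) = Σ Wₕ²(1−fₕ)sₕ²/nₕ with Wₕ = Nₕ/19507:
  Tier 4: (3641/19507)²·(1−839/3641)·3720000/839 = 118.87453
  Tier 3: (15538/19507)²·(1−3175/15538)·758500/3175 = 120.60071
  Tier 2: (328/19507)²·(1−37/328)·2262000/37 = 15.334751
  → Var(ȳ_str) = 254.80999.
Var(ȳ_srs) = (1 − 4051/19507)·2749000/4051 = 537.67411.
deff = 254.80999 / 537.67411 = 0.4739.

0.4739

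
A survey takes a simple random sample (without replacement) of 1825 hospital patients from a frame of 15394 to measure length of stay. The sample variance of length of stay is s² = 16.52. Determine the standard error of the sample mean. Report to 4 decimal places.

Under SRS without replacement, Var(ȳ) = (1 − f)·s²/n with f = n/N = 1825/15394 = 0.11855268.
Var(ȳ) = (1 − 0.11855268)·16.52/1825 = 0.88144732·0.0090520548 = 0.0079789094.
SE(ȳ) = √(0.0079789094) = 0.0893.

0.0893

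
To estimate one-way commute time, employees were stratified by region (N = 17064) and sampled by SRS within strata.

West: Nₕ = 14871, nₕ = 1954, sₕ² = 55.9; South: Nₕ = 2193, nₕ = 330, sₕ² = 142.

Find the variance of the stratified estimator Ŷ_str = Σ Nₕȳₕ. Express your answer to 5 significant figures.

Var(Ŷ_str) = Σₕ Nₕ²(1 − fₕ)sₕ²/nₕ.
West: 14871²·(1 − 1954/14871)·55.9/1954 = 5.4952706 × 10^6.
South: 2193²·(1 − 330/2193)·142/330 = 1.7580284 × 10^6.
Sum = 7.253299 × 10^6.

7.2533 × 10^6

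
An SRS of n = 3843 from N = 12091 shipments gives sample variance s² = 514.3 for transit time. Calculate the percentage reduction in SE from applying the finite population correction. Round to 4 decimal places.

17.4070

f = n/N = 3843/12091 = 0.31783972.
SE_no-fpc = √(s²/n) = 0.36582474; SE_fpc = √((1−f)s²/n) = 0.30214561.
Ratio = √(1−f) = 0.82592995. Reduction = 100·(1 − 0.82592995) = 17.4070%.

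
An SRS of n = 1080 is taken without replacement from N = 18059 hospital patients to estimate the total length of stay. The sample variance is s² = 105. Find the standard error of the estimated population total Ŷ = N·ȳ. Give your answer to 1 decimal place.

5459.9

Var(Ŷ) = N²·Var(ȳ) = N²·(1 − n/N)·s²/n.
f = 1080/18059 = 0.05980398; Var(ȳ) = 0.94019602·105/1080 = 0.091407947.
Var(Ŷ) = 18059² · 0.091407947 = 2.9810643 × 10^7.
SE(Ŷ) = √(2.9810643 × 10^7) = 5459.9.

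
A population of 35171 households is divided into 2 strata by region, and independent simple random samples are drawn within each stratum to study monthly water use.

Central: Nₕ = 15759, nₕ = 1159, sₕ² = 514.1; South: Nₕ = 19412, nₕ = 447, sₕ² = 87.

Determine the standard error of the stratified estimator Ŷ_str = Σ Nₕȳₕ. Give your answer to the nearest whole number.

Var(Ŷ_str) = Σₕ Nₕ²(1 − fₕ)sₕ²/nₕ.
Central: 15759²·(1 − 1159/15759)·514.1/1159 = 1.0205768 × 10^8.
South: 19412²·(1 − 447/19412)·87/447 = 7.1653079 × 10^7.
Sum = 1.7371076 × 10^8.
SE = √(1.7371076 × 10^8) = 13180.

13180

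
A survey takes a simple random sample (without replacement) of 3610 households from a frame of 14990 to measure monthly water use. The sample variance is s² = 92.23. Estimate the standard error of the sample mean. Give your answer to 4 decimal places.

0.1393

Under SRS without replacement, Var(ȳ) = (1 − f)·s²/n with f = n/N = 3610/14990 = 0.24082722.
Var(ȳ) = (1 − 0.24082722)·92.23/3610 = 0.75917278·0.025548476 = 0.019395708.
SE(ȳ) = √(0.019395708) = 0.1393.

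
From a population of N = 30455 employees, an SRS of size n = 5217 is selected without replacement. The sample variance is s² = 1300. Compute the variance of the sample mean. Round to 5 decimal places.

Under SRS without replacement, Var(ȳ) = (1 − f)·s²/n with f = n/N = 5217/30455 = 0.17130192.
Var(ȳ) = (1 − 0.17130192)·1300/5217 = 0.82869808·0.24918536 = 0.20649943.

0.20650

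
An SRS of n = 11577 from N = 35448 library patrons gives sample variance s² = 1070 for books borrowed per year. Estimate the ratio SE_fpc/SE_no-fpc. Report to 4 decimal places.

f = n/N = 11577/35448 = 0.32659106.
SE_no-fpc = √(s²/n) = 0.3040142; SE_fpc = √((1−f)s²/n) = 0.24947861.
Ratio = √(1−f) = 0.82061497.

0.8206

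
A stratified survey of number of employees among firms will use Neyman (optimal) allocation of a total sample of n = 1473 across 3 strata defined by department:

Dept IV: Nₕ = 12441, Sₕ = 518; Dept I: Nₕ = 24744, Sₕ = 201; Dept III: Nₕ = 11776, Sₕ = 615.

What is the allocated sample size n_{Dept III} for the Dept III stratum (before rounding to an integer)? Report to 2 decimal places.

571.69

Neyman allocation: nₕ = n·NₕSₕ / Σⱼ NⱼSⱼ.
Σ NⱼSⱼ = 12441·518 + 24744·201 + 11776·615 = 1.8660222 × 10^7.
n_{Dept III} = 1473·11776·615 / (1.8660222 × 10^7) = 571.69.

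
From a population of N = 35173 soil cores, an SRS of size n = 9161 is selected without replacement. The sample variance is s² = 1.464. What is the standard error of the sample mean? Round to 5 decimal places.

0.01087

Under SRS without replacement, Var(ȳ) = (1 − f)·s²/n with f = n/N = 9161/35173 = 0.26045546.
Var(ȳ) = (1 − 0.26045546)·1.464/9161 = 0.73954454·1.5980788 × 10^-4 = 1.1818505 × 10^-4.
SE(ȳ) = √(1.1818505 × 10^-4) = 0.01087.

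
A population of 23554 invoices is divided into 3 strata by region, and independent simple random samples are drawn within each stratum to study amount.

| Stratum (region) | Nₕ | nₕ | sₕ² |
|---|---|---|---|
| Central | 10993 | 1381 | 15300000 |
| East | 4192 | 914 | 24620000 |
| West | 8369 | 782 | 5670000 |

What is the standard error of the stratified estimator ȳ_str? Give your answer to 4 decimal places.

60.0591

Var(ȳ_str) = Σₕ Wₕ²(1 − fₕ)sₕ²/nₕ with Wₕ = Nₕ/N, N = 23554.
Central: Wₕ = 0.46671478; term = 0.46671478²·(1 − 0.12562540)·15300000/1381 = 2110.0775.
East: Wₕ = 0.17797402; term = 0.17797402²·(1 − 0.21803435)·24620000/914 = 667.17956.
West: Wₕ = 0.35531120; term = 0.35531120²·(1 − 0.09344008)·5670000/782 = 829.83284.
Sum = 3607.0899.
SE = √(3607.0899) = 60.0591.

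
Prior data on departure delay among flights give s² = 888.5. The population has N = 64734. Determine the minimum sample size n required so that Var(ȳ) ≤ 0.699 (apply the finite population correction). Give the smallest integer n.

1247

Without fpc, n₀ = s²/D = 888.5/0.699 = 1271.1016.
With fpc, (1 − n/N)·s²/n ≤ D requires n ≥ n₀/(1 + n₀/N) = 1271.1016/(1 + 1271.1016/64734) = 1246.6232.
Rounding up, n = 1247.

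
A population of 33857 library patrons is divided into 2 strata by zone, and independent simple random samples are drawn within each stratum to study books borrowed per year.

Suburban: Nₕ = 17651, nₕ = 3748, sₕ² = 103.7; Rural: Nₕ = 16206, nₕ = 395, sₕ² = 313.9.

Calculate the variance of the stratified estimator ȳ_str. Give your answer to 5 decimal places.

Var(ȳ_str) = Σₕ Wₕ²(1 − fₕ)sₕ²/nₕ with Wₕ = Nₕ/N, N = 33857.
Suburban: Wₕ = 0.52133975; term = 0.52133975²·(1 − 0.21233924)·103.7/3748 = 0.00592325.
Rural: Wₕ = 0.47866025; term = 0.47866025²·(1 − 0.02437369)·313.9/395 = 0.1776366.
Sum = 0.18355985.

0.18356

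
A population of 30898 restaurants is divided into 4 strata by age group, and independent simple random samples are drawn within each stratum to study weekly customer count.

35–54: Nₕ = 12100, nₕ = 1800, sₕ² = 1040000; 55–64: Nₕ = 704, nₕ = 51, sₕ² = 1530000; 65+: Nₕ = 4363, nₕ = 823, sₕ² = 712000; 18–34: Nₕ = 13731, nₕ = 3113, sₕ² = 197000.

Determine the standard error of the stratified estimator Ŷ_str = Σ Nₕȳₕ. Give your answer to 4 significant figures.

329200

Var(Ŷ_str) = Σₕ Nₕ²(1 − fₕ)sₕ²/nₕ.
35–54: 12100²·(1 − 1800/12100)·1040000/1800 = 7.2008444 × 10^10.
55–64: 704²·(1 − 51/704)·1530000/51 = 1.379136 × 10^10.
65+: 4363²·(1 − 823/4363)·712000/823 = 1.3361913 × 10^10.
18–34: 13731²·(1 − 3113/13731)·197000/3113 = 9.2263939 × 10^9.
Sum = 1.0838811 × 10^11.
SE = √(1.0838811 × 10^11) = 329200.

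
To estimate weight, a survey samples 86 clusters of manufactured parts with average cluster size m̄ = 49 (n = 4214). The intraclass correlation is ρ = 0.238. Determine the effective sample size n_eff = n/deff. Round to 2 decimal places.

deff = 1 + (49 − 1)·0.238 = 1 + 11.424 = 12.424.
n_eff = 4214 / 12.424 = 339.18.

339.18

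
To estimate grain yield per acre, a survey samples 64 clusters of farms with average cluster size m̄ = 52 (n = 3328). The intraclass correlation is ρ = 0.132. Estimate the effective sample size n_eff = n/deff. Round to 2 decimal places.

deff = 1 + (52 − 1)·0.132 = 1 + 6.732 = 7.732.
n_eff = 3328 / 7.732 = 430.42.

430.42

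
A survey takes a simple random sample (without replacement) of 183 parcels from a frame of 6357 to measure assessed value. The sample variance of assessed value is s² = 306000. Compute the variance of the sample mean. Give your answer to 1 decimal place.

1624.0

Under SRS without replacement, Var(ȳ) = (1 − f)·s²/n with f = n/N = 183/6357 = 0.02878716.
Var(ȳ) = (1 − 0.02878716)·306000/183 = 0.97121284·1672.1311 = 1623.9952.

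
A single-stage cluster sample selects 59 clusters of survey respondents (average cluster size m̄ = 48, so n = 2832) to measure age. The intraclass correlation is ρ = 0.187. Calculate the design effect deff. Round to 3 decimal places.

9.789

deff = 1 + (48 − 1)·0.187 = 1 + 8.789 = 9.789.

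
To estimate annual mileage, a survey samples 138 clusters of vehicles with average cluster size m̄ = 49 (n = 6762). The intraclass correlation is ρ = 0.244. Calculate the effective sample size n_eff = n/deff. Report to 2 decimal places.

531.94

deff = 1 + (49 − 1)·0.244 = 1 + 11.712 = 12.712.
n_eff = 6762 / 12.712 = 531.94.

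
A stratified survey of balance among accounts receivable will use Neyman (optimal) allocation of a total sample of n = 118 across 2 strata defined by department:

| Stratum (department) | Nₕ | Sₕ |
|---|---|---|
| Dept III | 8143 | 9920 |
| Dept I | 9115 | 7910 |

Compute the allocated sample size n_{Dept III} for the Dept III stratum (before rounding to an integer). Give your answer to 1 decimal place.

62.3

Neyman allocation: nₕ = n·NₕSₕ / Σⱼ NⱼSⱼ.
Σ NⱼSⱼ = 8143·9920 + 9115·7910 = 1.5287821 × 10^8.
n_{Dept III} = 118·8143·9920 / (1.5287821 × 10^8) = 62.3.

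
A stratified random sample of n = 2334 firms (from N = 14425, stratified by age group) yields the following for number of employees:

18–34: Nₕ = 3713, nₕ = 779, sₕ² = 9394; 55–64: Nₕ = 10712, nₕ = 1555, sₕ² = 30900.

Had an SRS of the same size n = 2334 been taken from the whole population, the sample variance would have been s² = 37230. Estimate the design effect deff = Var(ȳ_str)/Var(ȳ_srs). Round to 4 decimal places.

Var(ȳ_str) = Σ Wₕ²(1−fₕ)sₕ²/nₕ with Wₕ = Nₕ/14425:
  18–34: (3713/14425)²·(1−779/3713)·9394/779 = 0.63134466
  55–64: (10712/14425)²·(1−1555/10712)·30900/1555 = 9.3674249
  → Var(ȳ_str) = 9.9987696.
Var(ȳ_srs) = (1 − 2334/14425)·37230/2334 = 13.370221.
deff = 9.9987696 / 13.370221 = 0.7478.

0.7478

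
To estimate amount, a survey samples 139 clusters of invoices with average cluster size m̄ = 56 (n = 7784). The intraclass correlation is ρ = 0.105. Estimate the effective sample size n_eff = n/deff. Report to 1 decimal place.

1148.9

deff = 1 + (56 − 1)·0.105 = 1 + 5.775 = 6.775.
n_eff = 7784 / 6.775 = 1148.9.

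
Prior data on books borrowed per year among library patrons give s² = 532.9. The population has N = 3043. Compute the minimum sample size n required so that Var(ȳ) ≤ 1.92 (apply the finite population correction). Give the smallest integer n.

Without fpc, n₀ = s²/D = 532.9/1.92 = 277.5521.
With fpc, (1 − n/N)·s²/n ≤ D requires n ≥ n₀/(1 + n₀/N) = 277.5521/(1 + 277.5521/3043) = 254.3526.
Rounding up, n = 255.

255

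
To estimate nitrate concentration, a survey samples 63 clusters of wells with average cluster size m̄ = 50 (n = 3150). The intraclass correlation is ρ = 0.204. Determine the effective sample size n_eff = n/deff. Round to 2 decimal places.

deff = 1 + (50 − 1)·0.204 = 1 + 9.996 = 10.996.
n_eff = 3150 / 10.996 = 286.47.

286.47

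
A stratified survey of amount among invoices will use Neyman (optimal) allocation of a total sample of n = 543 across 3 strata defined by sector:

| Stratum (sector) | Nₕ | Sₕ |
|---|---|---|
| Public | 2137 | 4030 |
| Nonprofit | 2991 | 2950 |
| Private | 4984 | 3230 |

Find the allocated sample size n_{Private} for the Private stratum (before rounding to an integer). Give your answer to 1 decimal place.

Neyman allocation: nₕ = n·NₕSₕ / Σⱼ NⱼSⱼ.
Σ NⱼSⱼ = 2137·4030 + 2991·2950 + 4984·3230 = 3.353388 × 10^7.
n_{Private} = 543·4984·3230 / (3.353388 × 10^7) = 260.7.

260.7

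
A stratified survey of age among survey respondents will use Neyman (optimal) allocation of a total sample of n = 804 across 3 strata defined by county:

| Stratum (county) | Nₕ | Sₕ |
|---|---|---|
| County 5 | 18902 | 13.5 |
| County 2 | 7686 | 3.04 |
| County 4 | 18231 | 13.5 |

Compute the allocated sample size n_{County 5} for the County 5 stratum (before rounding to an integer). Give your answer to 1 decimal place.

391.0

Neyman allocation: nₕ = n·NₕSₕ / Σⱼ NⱼSⱼ.
Σ NⱼSⱼ = 18902·13.5 + 7686·3.04 + 18231·13.5 = 524660.94.
n_{County 5} = 804·18902·13.5 / 524660.94 = 391.0.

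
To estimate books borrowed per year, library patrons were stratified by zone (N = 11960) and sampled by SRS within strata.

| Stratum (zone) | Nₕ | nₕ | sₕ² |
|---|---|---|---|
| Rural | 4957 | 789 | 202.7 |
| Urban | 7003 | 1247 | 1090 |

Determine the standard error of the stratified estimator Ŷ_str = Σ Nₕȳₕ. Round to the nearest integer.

6367

Var(Ŷ_str) = Σₕ Nₕ²(1 − fₕ)sₕ²/nₕ.
Rural: 4957²·(1 − 789/4957)·202.7/789 = 5.3079079 × 10^6.
Urban: 7003²·(1 − 1247/7003)·1090/1247 = 3.5234244 × 10^7.
Sum = 4.0542152 × 10^7.
SE = √(4.0542152 × 10^7) = 6367.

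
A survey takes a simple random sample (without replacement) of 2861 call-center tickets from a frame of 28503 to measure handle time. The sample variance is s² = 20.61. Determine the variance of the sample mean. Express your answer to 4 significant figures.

Under SRS without replacement, Var(ȳ) = (1 − f)·s²/n with f = n/N = 2861/28503 = 0.10037540.
Var(ȳ) = (1 − 0.10037540)·20.61/2861 = 0.89962460·0.0072037749 = 0.0064806931.

0.006481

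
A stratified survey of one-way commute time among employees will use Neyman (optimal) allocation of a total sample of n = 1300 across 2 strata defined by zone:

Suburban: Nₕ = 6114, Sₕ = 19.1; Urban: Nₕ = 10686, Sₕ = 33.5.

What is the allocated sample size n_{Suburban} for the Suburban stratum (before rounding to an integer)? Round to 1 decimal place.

319.8

Neyman allocation: nₕ = n·NₕSₕ / Σⱼ NⱼSⱼ.
Σ NⱼSⱼ = 6114·19.1 + 10686·33.5 = 474758.4.
n_{Suburban} = 1300·6114·19.1 / 474758.4 = 319.8.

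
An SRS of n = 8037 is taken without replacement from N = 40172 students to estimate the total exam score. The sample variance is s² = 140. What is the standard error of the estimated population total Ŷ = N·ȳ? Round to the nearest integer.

Var(Ŷ) = N²·Var(ȳ) = N²·(1 − n/N)·s²/n.
f = 8037/40172 = 0.20006472; Var(ȳ) = 0.79993528·140/8037 = 0.013934421.
Var(Ŷ) = 40172² · 0.013934421 = 2.2487223 × 10^7.
SE(Ŷ) = √(2.2487223 × 10^7) = 4742.

4742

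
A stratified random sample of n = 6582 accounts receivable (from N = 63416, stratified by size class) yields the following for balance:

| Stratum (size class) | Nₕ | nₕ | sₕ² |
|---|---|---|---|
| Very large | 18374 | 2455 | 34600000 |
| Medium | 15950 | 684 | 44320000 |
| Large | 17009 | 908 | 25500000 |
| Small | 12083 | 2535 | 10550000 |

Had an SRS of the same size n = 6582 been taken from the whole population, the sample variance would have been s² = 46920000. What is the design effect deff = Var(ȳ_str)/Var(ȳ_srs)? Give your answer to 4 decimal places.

1.0926

Var(ȳ_str) = Σ Wₕ²(1−fₕ)sₕ²/nₕ with Wₕ = Nₕ/63416:
  Very large: (18374/63416)²·(1−2455/18374)·34600000/2455 = 1025.0532
  Medium: (15950/63416)²·(1−684/15950)·44320000/684 = 3923.1228
  Large: (17009/63416)²·(1−908/17009)·25500000/908 = 1912.442
  Small: (12083/63416)²·(1−2535/12083)·10550000/2535 = 119.38891
  → Var(ȳ_str) = 6980.0069.
Var(ȳ_srs) = (1 − 6582/63416)·46920000/6582 = 6388.656.
deff = 6980.0069 / 6388.656 = 1.0926.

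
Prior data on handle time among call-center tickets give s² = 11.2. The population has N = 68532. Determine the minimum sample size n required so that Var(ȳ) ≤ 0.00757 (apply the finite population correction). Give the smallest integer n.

1449

Without fpc, n₀ = s²/D = 11.2/0.00757 = 1479.5244.
With fpc, (1 − n/N)·s²/n ≤ D requires n ≥ n₀/(1 + n₀/N) = 1479.5244/(1 + 1479.5244/68532) = 1448.2582.
Rounding up, n = 1449.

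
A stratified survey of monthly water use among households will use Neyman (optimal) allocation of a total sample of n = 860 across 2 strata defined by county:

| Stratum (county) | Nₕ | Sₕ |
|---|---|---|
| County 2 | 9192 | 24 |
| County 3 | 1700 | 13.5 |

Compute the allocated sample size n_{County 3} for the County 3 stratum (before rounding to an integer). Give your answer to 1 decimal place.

Neyman allocation: nₕ = n·NₕSₕ / Σⱼ NⱼSⱼ.
Σ NⱼSⱼ = 9192·24 + 1700·13.5 = 243558.
n_{County 3} = 860·1700·13.5 / 243558 = 81.0.

81.0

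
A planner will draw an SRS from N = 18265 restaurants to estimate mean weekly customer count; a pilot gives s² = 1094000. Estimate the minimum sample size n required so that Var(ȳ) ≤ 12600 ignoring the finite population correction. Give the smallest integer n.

87

Without fpc, n₀ = s²/D = 1094000/12600 = 86.8254.
Rounding up, n = 87.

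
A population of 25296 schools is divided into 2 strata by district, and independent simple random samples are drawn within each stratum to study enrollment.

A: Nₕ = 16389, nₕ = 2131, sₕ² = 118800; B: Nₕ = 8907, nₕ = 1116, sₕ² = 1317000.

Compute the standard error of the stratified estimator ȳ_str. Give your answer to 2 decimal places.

Var(ȳ_str) = Σₕ Wₕ²(1 − fₕ)sₕ²/nₕ with Wₕ = Nₕ/N, N = 25296.
A: Wₕ = 0.64788899; term = 0.64788899²·(1 − 0.13002624)·118800/2131 = 20.358246.
B: Wₕ = 0.35211101; term = 0.35211101²·(1 − 0.12529471)·1317000/1116 = 127.98013.
Sum = 148.33838.
SE = √(148.33838) = 12.18.

12.18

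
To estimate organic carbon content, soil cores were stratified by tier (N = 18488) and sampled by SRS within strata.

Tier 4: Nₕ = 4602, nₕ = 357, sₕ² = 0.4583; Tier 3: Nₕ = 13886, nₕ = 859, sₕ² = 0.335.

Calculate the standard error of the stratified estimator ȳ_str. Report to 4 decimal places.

Var(ȳ_str) = Σₕ Wₕ²(1 − fₕ)sₕ²/nₕ with Wₕ = Nₕ/N, N = 18488.
Tier 4: Wₕ = 0.24891822; term = 0.24891822²·(1 − 0.07757497)·0.4583/357 = 7.3371278 × 10^-5.
Tier 3: Wₕ = 0.75108178; term = 0.75108178²·(1 − 0.06186087)·0.335/859 = 2.0639223 × 10^-4.
Sum = 2.7976351 × 10^-4.
SE = √(2.7976351 × 10^-4) = 0.0167.

0.0167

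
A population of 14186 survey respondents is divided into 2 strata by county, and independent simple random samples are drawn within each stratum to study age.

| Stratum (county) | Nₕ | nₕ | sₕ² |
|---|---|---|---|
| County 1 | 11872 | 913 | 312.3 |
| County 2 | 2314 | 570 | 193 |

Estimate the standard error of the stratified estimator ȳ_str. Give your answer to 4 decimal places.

Var(ȳ_str) = Σₕ Wₕ²(1 − fₕ)sₕ²/nₕ with Wₕ = Nₕ/N, N = 14186.
County 1: Wₕ = 0.83688143; term = 0.83688143²·(1 − 0.07690364)·312.3/913 = 0.22114448.
County 2: Wₕ = 0.16311857; term = 0.16311857²·(1 − 0.24632671)·193/570 = 0.0067900407.
Sum = 0.22793452.
SE = √(0.22793452) = 0.4774.

0.4774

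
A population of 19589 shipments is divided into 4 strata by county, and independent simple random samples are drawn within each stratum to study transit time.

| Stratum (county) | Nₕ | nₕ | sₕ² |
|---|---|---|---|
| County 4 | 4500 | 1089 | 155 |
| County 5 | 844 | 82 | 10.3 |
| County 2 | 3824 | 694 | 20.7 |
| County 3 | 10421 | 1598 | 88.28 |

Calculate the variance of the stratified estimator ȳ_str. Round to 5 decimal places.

Var(ȳ_str) = Σₕ Wₕ²(1 − fₕ)sₕ²/nₕ with Wₕ = Nₕ/N, N = 19589.
County 4: Wₕ = 0.22972076; term = 0.22972076²·(1 − 0.24200000)·155/1089 = 0.0056934239.
County 5: Wₕ = 0.04308541; term = 0.04308541²·(1 − 0.09715640)·10.3/82 = 2.105214 × 10^-4.
County 2: Wₕ = 0.19521160; term = 0.19521160²·(1 − 0.18148536)·20.7/694 = 9.3035472 × 10^-4.
County 3: Wₕ = 0.53198223; term = 0.53198223²·(1 − 0.15334421)·88.28/1598 = 0.013236912.
Sum = 0.020071212.

0.02007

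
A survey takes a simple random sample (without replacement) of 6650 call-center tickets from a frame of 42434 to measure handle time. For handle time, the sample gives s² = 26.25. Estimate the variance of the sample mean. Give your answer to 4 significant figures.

0.003329

Under SRS without replacement, Var(ȳ) = (1 − f)·s²/n with f = n/N = 6650/42434 = 0.15671396.
Var(ȳ) = (1 − 0.15671396)·26.25/6650 = 0.84328604·0.0039473684 = 0.0033287607.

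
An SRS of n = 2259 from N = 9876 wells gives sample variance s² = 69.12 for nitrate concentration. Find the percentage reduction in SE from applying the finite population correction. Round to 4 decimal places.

f = n/N = 2259/9876 = 0.22873633.
SE_no-fpc = √(s²/n) = 0.17492172; SE_fpc = √((1−f)s²/n) = 0.15361909.
Ratio = √(1−f) = 0.87821619. Reduction = 100·(1 − 0.87821619) = 12.1784%.

12.1784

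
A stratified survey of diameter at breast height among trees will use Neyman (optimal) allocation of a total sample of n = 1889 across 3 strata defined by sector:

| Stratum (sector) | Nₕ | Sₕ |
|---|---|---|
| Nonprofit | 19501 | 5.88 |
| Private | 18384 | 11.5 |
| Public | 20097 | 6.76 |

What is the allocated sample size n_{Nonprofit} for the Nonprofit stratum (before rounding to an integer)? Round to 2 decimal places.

Neyman allocation: nₕ = n·NₕSₕ / Σⱼ NⱼSⱼ.
Σ NⱼSⱼ = 19501·5.88 + 18384·11.5 + 20097·6.76 = 461937.6.
n_{Nonprofit} = 1889·19501·5.88 / 461937.6 = 468.90.

468.90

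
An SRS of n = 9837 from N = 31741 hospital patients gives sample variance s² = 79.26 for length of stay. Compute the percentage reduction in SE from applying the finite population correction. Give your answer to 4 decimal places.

16.9286

f = n/N = 9837/31741 = 0.30991462.
SE_no-fpc = √(s²/n) = 0.089762657; SE_fpc = √((1−f)s²/n) = 0.074567076.
Ratio = √(1−f) = 0.83071378. Reduction = 100·(1 − 0.83071378) = 16.9286%.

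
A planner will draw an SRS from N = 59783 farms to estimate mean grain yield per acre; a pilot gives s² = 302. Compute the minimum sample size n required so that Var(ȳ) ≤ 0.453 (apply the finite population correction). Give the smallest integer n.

Without fpc, n₀ = s²/D = 302/0.453 = 666.6667.
With fpc, (1 − n/N)·s²/n ≤ D requires n ≥ n₀/(1 + n₀/N) = 666.6667/(1 + 666.6667/59783) = 659.3144.
Rounding up, n = 660.

660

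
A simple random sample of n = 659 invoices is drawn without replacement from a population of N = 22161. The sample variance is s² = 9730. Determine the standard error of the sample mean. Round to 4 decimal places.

3.7849

Under SRS without replacement, Var(ȳ) = (1 − f)·s²/n with f = n/N = 659/22161 = 0.02973693.
Var(ȳ) = (1 − 0.02973693)·9730/659 = 0.97026307·14.764795 = 14.325736.
SE(ȳ) = √(14.325736) = 3.7849.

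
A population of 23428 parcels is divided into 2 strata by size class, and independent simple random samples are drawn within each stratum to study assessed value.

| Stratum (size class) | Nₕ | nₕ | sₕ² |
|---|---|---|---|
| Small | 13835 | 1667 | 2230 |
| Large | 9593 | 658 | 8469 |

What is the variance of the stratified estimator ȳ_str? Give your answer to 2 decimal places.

2.42

Var(ȳ_str) = Σₕ Wₕ²(1 − fₕ)sₕ²/nₕ with Wₕ = Nₕ/N, N = 23428.
Small: Wₕ = 0.59053270; term = 0.59053270²·(1 − 0.12049151)·2230/1667 = 0.41029592.
Large: Wₕ = 0.40946730; term = 0.40946730²·(1 − 0.06859168)·8469/658 = 2.0099479.
Sum = 2.4202438.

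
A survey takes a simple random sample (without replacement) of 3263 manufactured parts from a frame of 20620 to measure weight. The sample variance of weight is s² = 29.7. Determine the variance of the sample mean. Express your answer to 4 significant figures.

Under SRS without replacement, Var(ȳ) = (1 − f)·s²/n with f = n/N = 3263/20620 = 0.15824442.
Var(ȳ) = (1 − 0.15824442)·29.7/3263 = 0.84175558·0.0091020533 = 0.0076617041.

0.007662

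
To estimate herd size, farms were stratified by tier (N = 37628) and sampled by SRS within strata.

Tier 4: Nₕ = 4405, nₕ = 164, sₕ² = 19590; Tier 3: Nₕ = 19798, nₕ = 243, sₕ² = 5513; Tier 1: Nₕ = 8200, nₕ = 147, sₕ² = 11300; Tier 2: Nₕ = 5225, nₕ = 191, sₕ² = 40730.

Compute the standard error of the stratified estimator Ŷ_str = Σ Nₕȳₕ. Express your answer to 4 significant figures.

Var(Ŷ_str) = Σₕ Nₕ²(1 − fₕ)sₕ²/nₕ.
Tier 4: 4405²·(1 − 164/4405)·19590/164 = 2.2315405 × 10^9.
Tier 3: 19798²·(1 − 243/19798)·5513/243 = 8.7833636 × 10^9.
Tier 1: 8200²·(1 − 147/8200)·11300/147 = 5.0761291 × 10^9.
Tier 2: 5225²·(1 − 191/5225)·40730/191 = 5.6089368 × 10^9.
Sum = 2.169997 × 10^10.
SE = √(2.169997 × 10^10) = 147300.

147300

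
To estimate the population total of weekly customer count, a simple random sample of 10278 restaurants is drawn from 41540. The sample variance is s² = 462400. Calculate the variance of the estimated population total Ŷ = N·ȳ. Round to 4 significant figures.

5.842 × 10^10

Var(Ŷ) = N²·Var(ȳ) = N²·(1 − n/N)·s²/n.
f = 10278/41540 = 0.24742417; Var(ȳ) = 0.75257583·462400/10278 = 33.857858.
Var(Ŷ) = 41540² · 33.857858 = 5.8424158 × 10^10.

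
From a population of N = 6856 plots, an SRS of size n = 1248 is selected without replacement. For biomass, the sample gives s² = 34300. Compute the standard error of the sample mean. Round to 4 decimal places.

Under SRS without replacement, Var(ȳ) = (1 − f)·s²/n with f = n/N = 1248/6856 = 0.18203034.
Var(ȳ) = (1 − 0.18203034)·34300/1248 = 0.81796966·27.483974 = 22.481057.
SE(ȳ) = √(22.481057) = 4.7414.

4.7414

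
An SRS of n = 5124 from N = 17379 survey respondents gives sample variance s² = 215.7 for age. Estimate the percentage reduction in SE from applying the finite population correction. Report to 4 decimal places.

16.0261

f = n/N = 5124/17379 = 0.29483860.
SE_no-fpc = √(s²/n) = 0.20517314; SE_fpc = √((1−f)s²/n) = 0.17229187.
Ratio = √(1−f) = 0.83973889. Reduction = 100·(1 − 0.83973889) = 16.0261%.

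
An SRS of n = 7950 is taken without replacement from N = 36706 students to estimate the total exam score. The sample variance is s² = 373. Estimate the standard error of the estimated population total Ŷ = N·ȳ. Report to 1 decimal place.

Var(Ŷ) = N²·Var(ȳ) = N²·(1 − n/N)·s²/n.
f = 7950/36706 = 0.21658584; Var(ȳ) = 0.78341416·373/7950 = 0.036756413.
Var(Ŷ) = 36706² · 0.036756413 = 4.9523034 × 10^7.
SE(Ŷ) = √(4.9523034 × 10^7) = 7037.3.

7037.3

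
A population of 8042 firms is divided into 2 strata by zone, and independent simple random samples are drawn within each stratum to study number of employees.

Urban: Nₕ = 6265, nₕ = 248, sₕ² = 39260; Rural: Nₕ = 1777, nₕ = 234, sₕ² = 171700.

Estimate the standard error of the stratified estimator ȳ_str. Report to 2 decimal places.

Var(ȳ_str) = Σₕ Wₕ²(1 − fₕ)sₕ²/nₕ with Wₕ = Nₕ/N, N = 8042.
Urban: Wₕ = 0.77903507; term = 0.77903507²·(1 − 0.03958500)·39260/248 = 92.272346.
Rural: Wₕ = 0.22096493; term = 0.22096493²·(1 − 0.13168261)·171700/234 = 31.108542.
Sum = 123.38089.
SE = √(123.38089) = 11.11.

11.11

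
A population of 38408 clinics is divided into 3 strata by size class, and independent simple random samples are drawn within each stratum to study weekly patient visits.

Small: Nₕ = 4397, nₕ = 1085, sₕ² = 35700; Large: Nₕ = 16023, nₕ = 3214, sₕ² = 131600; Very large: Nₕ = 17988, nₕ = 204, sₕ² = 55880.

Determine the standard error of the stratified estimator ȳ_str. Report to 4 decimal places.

8.0884

Var(ȳ_str) = Σₕ Wₕ²(1 − fₕ)sₕ²/nₕ with Wₕ = Nₕ/N, N = 38408.
Small: Wₕ = 0.11448136; term = 0.11448136²·(1 − 0.24675915)·35700/1085 = 0.32481934.
Large: Wₕ = 0.41717871; term = 0.41717871²·(1 − 0.20058666)·131600/3214 = 5.6967307.
Very large: Wₕ = 0.46833993; term = 0.46833993²·(1 − 0.01134089)·55880/204 = 59.401194.
Sum = 65.422744.
SE = √(65.422744) = 8.0884.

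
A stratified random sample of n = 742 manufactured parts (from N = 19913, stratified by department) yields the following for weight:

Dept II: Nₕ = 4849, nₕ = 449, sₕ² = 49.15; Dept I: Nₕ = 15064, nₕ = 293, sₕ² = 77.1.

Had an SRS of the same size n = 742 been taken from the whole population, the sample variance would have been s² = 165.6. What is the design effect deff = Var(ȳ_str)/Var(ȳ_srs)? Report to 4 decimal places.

Var(ȳ_str) = Σ Wₕ²(1−fₕ)sₕ²/nₕ with Wₕ = Nₕ/19913:
  Dept II: (4849/19913)²·(1−449/4849)·49.15/449 = 0.0058899099
  Dept I: (15064/19913)²·(1−293/15064)·77.1/293 = 0.14766024
  → Var(ȳ_str) = 0.15355015.
Var(ȳ_srs) = (1 − 742/19913)·165.6/742 = 0.21486442.
deff = 0.15355015 / 0.21486442 = 0.7146.

0.7146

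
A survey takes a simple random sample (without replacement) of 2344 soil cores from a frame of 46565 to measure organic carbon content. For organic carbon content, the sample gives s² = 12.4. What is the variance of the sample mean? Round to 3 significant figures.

Under SRS without replacement, Var(ȳ) = (1 − f)·s²/n with f = n/N = 2344/46565 = 0.05033824.
Var(ȳ) = (1 − 0.05033824)·12.4/2344 = 0.94966176·0.0052901024 = 0.005023808.

0.00502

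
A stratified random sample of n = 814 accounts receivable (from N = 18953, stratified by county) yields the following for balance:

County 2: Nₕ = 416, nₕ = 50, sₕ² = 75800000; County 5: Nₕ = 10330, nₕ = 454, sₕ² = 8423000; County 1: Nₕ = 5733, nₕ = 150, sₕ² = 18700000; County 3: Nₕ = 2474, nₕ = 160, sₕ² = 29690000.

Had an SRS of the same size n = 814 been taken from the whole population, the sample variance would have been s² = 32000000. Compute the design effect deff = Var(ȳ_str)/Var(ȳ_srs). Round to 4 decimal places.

0.5310

Var(ȳ_str) = Σ Wₕ²(1−fₕ)sₕ²/nₕ with Wₕ = Nₕ/18953:
  County 2: (416/18953)²·(1−50/416)·75800000/50 = 642.56593
  County 5: (10330/18953)²·(1−454/10330)·8423000/454 = 5269.0998
  County 1: (5733/18953)²·(1−150/5733)·18700000/150 = 11108.208
  County 3: (2474/18953)²·(1−160/2474)·29690000/160 = 2957.3133
  → Var(ȳ_str) = 19977.187.
Var(ȳ_srs) = (1 − 814/18953)·32000000/814 = 37623.652.
deff = 19977.187 / 37623.652 = 0.5310.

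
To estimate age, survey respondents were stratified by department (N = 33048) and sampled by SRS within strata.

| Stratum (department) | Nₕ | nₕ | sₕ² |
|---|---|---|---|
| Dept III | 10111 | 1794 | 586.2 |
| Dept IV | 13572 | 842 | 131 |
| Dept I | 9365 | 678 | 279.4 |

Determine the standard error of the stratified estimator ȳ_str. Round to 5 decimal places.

0.28367

Var(ȳ_str) = Σₕ Wₕ²(1 − fₕ)sₕ²/nₕ with Wₕ = Nₕ/N, N = 33048.
Dept III: Wₕ = 0.30594892; term = 0.30594892²·(1 − 0.17743052)·586.2/1794 = 0.025159026.
Dept IV: Wₕ = 0.41067538; term = 0.41067538²·(1 − 0.06203949)·131/842 = 0.024611671.
Dept I: Wₕ = 0.28337570; term = 0.28337570²·(1 − 0.07239722)·279.4/678 = 0.030696153.
Sum = 0.08046685.
SE = √(0.08046685) = 0.28367.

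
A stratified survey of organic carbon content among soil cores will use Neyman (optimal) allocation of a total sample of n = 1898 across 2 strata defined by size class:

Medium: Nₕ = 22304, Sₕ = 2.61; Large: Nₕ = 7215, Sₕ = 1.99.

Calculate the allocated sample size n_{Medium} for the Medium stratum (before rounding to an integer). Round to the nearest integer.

Neyman allocation: nₕ = n·NₕSₕ / Σⱼ NⱼSⱼ.
Σ NⱼSⱼ = 22304·2.61 + 7215·1.99 = 72571.29.
n_{Medium} = 1898·22304·2.61 / 72571.29 = 1522.

1522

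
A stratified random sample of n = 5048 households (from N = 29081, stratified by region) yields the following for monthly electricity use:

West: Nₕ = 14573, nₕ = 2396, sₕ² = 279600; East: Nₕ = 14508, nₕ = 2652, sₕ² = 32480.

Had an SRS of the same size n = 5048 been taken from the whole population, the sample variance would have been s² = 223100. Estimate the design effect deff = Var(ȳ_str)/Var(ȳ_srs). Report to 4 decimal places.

Var(ȳ_str) = Σ Wₕ²(1−fₕ)sₕ²/nₕ with Wₕ = Nₕ/29081:
  West: (14573/29081)²·(1−2396/14573)·279600/2396 = 24.486175
  East: (14508/29081)²·(1−2652/14508)·32480/2652 = 2.4909761
  → Var(ȳ_str) = 26.977151.
Var(ȳ_srs) = (1 − 5048/29081)·223100/5048 = 36.524045.
deff = 26.977151 / 36.524045 = 0.7386.

0.7386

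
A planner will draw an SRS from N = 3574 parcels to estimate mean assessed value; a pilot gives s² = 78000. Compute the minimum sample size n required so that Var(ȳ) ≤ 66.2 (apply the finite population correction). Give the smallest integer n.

887

Without fpc, n₀ = s²/D = 78000/66.2 = 1178.2477.
With fpc, (1 − n/N)·s²/n ≤ D requires n ≥ n₀/(1 + n₀/N) = 1178.2477/(1 + 1178.2477/3574) = 886.1191.
Rounding up, n = 887.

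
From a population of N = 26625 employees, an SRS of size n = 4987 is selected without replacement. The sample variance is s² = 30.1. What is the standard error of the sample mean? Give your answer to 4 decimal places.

Under SRS without replacement, Var(ȳ) = (1 − f)·s²/n with f = n/N = 4987/26625 = 0.18730516.
Var(ȳ) = (1 − 0.18730516)·30.1/4987 = 0.81269484·0.0060356928 = 0.0049051764.
SE(ȳ) = √(0.0049051764) = 0.0700.

0.0700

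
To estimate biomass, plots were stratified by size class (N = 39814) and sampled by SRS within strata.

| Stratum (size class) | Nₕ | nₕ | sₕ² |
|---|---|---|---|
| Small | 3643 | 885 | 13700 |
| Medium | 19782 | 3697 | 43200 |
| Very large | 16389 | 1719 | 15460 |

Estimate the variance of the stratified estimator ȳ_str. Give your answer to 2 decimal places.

3.81

Var(ȳ_str) = Σₕ Wₕ²(1 − fₕ)sₕ²/nₕ with Wₕ = Nₕ/N, N = 39814.
Small: Wₕ = 0.09150048; term = 0.09150048²·(1 − 0.24293165)·13700/885 = 0.098120354.
Medium: Wₕ = 0.49686040; term = 0.49686040²·(1 − 0.18688707)·43200/3697 = 2.3455999.
Very large: Wₕ = 0.41163912; term = 0.41163912²·(1 − 0.10488742)·15460/1719 = 1.3640948.
Sum = 3.8078151.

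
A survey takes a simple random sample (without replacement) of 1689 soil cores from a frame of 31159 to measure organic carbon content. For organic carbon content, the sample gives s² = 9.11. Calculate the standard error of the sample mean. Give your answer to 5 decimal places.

Under SRS without replacement, Var(ȳ) = (1 − f)·s²/n with f = n/N = 1689/31159 = 0.05420585.
Var(ȳ) = (1 − 0.05420585)·9.11/1689 = 0.94579415·0.0053937241 = 0.0051013527.
SE(ȳ) = √(0.0051013527) = 0.07142.

0.07142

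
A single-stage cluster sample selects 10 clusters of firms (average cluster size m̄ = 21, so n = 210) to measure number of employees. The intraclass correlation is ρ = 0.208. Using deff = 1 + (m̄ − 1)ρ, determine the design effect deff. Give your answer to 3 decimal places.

deff = 1 + (21 − 1)·0.208 = 1 + 4.16 = 5.16.

5.160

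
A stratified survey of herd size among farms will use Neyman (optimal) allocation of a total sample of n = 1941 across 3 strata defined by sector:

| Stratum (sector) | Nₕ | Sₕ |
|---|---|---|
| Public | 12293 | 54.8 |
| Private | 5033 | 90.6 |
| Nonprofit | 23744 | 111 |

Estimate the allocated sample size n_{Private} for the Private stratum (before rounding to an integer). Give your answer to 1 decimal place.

Neyman allocation: nₕ = n·NₕSₕ / Σⱼ NⱼSⱼ.
Σ NⱼSⱼ = 12293·54.8 + 5033·90.6 + 23744·111 = 3.7652302 × 10^6.
n_{Private} = 1941·5033·90.6 / (3.7652302 × 10^6) = 235.1.

235.1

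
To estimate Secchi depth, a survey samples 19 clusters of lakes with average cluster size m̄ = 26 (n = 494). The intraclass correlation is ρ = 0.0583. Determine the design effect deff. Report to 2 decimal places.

deff = 1 + (26 − 1)·0.0583 = 1 + 1.4575 = 2.4575.

2.46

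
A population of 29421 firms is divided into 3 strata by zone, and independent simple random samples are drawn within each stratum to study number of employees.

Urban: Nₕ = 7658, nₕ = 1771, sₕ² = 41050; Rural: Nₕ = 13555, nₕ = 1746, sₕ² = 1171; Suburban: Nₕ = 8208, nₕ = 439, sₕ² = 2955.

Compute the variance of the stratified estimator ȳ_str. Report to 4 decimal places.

1.8271

Var(ȳ_str) = Σₕ Wₕ²(1 − fₕ)sₕ²/nₕ with Wₕ = Nₕ/N, N = 29421.
Urban: Wₕ = 0.26029027; term = 0.26029027²·(1 − 0.23126143)·41050/1771 = 1.2072276.
Rural: Wₕ = 0.46072533; term = 0.46072533²·(1 − 0.12880856)·1171/1746 = 0.12402534.
Suburban: Wₕ = 0.27898440; term = 0.27898440²·(1 − 0.05348441)·2955/439 = 0.49588455.
Sum = 1.8271375.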